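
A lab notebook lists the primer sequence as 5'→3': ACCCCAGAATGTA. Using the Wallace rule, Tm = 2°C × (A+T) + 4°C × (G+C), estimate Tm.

Counting bases: C=4, T=2, G=2, A=5
A+T = 7, G+C = 6
Tm = 2×7 + 4×6 = 38°C

38°C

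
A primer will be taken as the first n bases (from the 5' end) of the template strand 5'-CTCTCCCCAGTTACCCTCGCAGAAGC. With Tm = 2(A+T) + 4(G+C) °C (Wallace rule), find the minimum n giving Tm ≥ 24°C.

First 6 bases: CTCTCC → Tm = 20°C (< 24°C)
First 7 bases: CTCTCCC → Tm = 24°C (≥ 24°C)
Since every base adds ≥2°C, Tm only increases with n, so the threshold is first crossed at n = 7.

n = 7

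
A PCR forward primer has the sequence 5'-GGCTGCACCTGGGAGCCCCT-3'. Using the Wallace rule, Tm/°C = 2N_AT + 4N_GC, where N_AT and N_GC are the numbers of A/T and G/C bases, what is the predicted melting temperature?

Base counts: C=8, G=7, T=3, A=2
A+T = 5, G+C = 15
Tm = 2(5) + 4(15) = 10 + 60 = 70°C

70°C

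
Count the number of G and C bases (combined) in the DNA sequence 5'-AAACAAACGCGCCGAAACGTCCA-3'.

12

Scanning the sequence gives G=4, C=8, T=1, A=10.
Total G or C: 4 + 8 = 12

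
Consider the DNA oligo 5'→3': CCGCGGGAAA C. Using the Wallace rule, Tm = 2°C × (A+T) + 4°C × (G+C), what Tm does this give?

Base counts: C=4, T=0, G=4, A=3
So N_AT = 3 and N_GC = 8.
Tm = 2×3 + 4×8 = 38°C

38°C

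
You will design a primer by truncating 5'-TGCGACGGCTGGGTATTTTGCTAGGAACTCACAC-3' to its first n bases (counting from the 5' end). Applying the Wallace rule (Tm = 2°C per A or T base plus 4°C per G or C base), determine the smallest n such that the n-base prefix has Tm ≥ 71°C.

n = 24

First 23 bases: TGCGACGGCTGGGTATTTTGCTA → Tm = 70°C (< 71°C)
First 24 bases: TGCGACGGCTGGGTATTTTGCTAG → Tm = 74°C (≥ 71°C)
Each additional base adds 2°C (A/T) or 4°C (G/C), so Tm is non-decreasing in n; n = 24 is the first length to reach 71°C.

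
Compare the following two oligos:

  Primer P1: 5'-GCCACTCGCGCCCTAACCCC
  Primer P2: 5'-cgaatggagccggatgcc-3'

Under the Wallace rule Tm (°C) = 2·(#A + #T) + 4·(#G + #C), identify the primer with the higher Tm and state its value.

Primer P1: A+T=5, G+C=15 → Tm = 2(5)+4(15) = 70°C
Primer P2: A+T=6, G+C=12 → Tm = 2(6)+4(12) = 60°C
70°C vs 60°C → primer P1 is higher.

Primer P1, 70°C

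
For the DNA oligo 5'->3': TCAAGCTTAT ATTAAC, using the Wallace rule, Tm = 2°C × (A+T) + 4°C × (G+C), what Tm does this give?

Scanning the sequence gives A=6, C=3, T=6, G=1.
So N_AT = 12 and N_GC = 4.
Tm = 2×12 + 4×4 = 40°C

40°C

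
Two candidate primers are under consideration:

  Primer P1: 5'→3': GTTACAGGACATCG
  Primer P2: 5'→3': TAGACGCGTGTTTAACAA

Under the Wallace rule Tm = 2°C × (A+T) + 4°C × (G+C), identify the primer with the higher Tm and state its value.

Primer P1: A+T=7, G+C=7 → Tm = 2(7)+4(7) = 42°C
Primer P2: A+T=11, G+C=7 → Tm = 2(11)+4(7) = 50°C
42°C vs 50°C → primer P2 is higher.

Primer P2, 50°C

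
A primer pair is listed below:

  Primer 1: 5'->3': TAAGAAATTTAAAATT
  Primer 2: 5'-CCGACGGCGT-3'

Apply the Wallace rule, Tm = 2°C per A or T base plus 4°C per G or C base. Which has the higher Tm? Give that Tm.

Primer 1: A+T=15, G+C=1 → Tm = 2(15)+4(1) = 34°C
Primer 2: A+T=2, G+C=8 → Tm = 2(2)+4(8) = 36°C
34°C vs 36°C → primer 2 is higher.

Primer 2, 36°C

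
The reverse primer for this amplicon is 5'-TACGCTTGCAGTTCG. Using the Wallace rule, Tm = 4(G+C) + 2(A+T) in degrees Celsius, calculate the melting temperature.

Base counts: T=5, C=4, G=4, A=2
So N_AT = 7 and N_GC = 8.
Tm = 4·8 + 2·7 = 32 + 14 = 46°C

46°C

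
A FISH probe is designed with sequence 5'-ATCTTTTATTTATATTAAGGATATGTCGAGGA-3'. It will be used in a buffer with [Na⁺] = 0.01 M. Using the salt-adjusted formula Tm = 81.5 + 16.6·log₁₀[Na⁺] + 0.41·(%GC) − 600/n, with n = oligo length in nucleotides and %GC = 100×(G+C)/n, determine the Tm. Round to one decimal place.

39.8°C

Length n = 32. Scanning the sequence gives T=14, C=2, G=6, A=10.
G+C = 8, so %GC = 8/32 × 100 = 25%
Salt term: 16.6 × (-2) = -33.2
GC term: 0.41 × 25 = 10.25; length term: −600/32 = −18.75
Tm = 81.5 + (-33.2) + 10.25 − 18.75 = 39.8 → 39.8°C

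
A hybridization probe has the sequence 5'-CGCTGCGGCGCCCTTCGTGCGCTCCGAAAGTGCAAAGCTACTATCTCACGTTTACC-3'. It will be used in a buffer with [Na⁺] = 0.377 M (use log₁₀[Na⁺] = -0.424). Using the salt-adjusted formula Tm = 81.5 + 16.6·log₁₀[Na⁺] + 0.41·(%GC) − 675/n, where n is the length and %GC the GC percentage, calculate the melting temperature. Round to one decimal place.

86.6°C

Length n = 56. Base counts: T=13, A=10, C=20, G=13
G+C = 33, so %GC = 33/56 × 100 = 58.929%
Salt term: 16.6 × (-0.424) = -7.038
GC term: 0.41 × 58.929 = 24.161; length term: −675/56 = −12.054
Tm = 81.5 + (-7.038) + 24.161 − 12.054 = 86.569 → 86.6°C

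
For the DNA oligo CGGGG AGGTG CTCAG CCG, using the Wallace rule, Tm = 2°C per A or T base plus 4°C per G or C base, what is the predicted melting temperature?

64°C

Scanning the sequence gives G=9, A=2, T=2, C=5.
AT pairs contribute 4, GC pairs contribute 14.
Tm = 4·14 + 2·4 = 56 + 8 = 64°C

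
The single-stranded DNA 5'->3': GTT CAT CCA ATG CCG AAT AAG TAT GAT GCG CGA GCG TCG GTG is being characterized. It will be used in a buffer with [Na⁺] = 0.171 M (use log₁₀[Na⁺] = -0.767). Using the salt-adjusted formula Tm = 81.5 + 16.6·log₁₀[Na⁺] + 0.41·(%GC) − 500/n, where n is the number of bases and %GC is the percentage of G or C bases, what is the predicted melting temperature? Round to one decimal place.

78.3°C

Length n = 42. C=9, G=13, A=10, T=10
G+C = 22, so %GC = 22/42 × 100 = 52.381%
Salt term: 16.6 × (-0.767) = -12.732
GC term: 0.41 × 52.381 = 21.476; length term: −500/42 = −11.905
Tm = 81.5 + (-12.732) + 21.476 − 11.905 = 78.339 → 78.3°C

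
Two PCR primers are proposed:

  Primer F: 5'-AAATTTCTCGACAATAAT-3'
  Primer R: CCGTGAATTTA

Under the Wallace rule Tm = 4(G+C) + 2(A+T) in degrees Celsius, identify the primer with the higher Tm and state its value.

Primer F: A+T=14, G+C=4 → Tm = 2(14)+4(4) = 44°C
Primer R: A+T=7, G+C=4 → Tm = 2(7)+4(4) = 30°C
44°C vs 30°C → primer F is higher.

Primer F, 44°C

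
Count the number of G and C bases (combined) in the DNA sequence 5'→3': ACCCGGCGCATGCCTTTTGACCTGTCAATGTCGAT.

19

Counting bases: G=8, A=6, T=10, C=11
Total G or C: 8 + 11 = 19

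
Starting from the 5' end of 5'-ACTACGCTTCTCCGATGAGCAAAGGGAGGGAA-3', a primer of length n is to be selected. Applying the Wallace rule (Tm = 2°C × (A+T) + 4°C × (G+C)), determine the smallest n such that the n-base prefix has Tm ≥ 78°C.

n = 26

First 25 bases: ACTACGCTTCTCCGATGAGCAAAGG → Tm = 76°C (< 78°C)
First 26 bases: ACTACGCTTCTCCGATGAGCAAAGGG → Tm = 80°C (≥ 78°C)
Since every base adds ≥2°C, Tm only increases with n, so the threshold is first crossed at n = 26.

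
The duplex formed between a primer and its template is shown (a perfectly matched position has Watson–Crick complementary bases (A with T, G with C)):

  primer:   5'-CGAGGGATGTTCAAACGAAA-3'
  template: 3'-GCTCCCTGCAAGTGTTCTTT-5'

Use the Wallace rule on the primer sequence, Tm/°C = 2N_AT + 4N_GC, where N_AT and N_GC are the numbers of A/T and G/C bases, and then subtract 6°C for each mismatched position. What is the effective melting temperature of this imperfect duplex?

40°C

Primer base counts: A=8, T=3, G=6, C=3 → A+T=11, G+C=9
Perfect-match Tm = 2(11) + 4(9) = 22 + 36 = 58°C
Mismatches (positions where the bases are not complementary): 3 (at positions 8, 14, 16)
Effective Tm = 58 − 3×6 = 58 − 18 = 40°C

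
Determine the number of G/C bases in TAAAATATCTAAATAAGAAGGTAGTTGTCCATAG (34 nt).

Counting bases: A=15, C=3, T=10, G=6
Total G or C: 6 + 3 = 9

9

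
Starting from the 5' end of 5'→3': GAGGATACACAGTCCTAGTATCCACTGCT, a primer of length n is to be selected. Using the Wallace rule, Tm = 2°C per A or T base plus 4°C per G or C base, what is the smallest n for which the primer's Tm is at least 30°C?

First 9 bases: GAGGATACA → Tm = 26°C (< 30°C)
First 10 bases: GAGGATACAC → Tm = 30°C (≥ 30°C)
Each additional base adds 2°C (A/T) or 4°C (G/C), so Tm is non-decreasing in n; n = 10 is the first length to reach 30°C.

n = 10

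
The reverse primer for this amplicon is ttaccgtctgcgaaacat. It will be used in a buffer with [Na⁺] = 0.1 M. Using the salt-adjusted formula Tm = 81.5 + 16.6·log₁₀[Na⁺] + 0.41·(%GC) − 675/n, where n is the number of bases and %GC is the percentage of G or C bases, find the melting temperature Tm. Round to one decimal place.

45.6°C

Length n = 18. T=5, A=5, G=3, C=5
G+C = 8, so %GC = 8/18 × 100 = 44.444%
Salt term: 16.6 × (-1) = -16.6
GC term: 0.41 × 44.444 = 18.222; length term: −675/18 = −37.5
Tm = 81.5 + (-16.6) + 18.222 − 37.5 = 45.622 → 45.6°C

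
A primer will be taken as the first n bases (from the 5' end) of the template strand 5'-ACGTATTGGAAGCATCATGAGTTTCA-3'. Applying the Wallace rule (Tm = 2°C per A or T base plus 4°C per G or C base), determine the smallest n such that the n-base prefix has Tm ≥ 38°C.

n = 13

First 12 bases: ACGTATTGGAAG → Tm = 34°C (< 38°C)
First 13 bases: ACGTATTGGAAGC → Tm = 38°C (≥ 38°C)
Each additional base adds 2°C (A/T) or 4°C (G/C), so Tm is non-decreasing in n; n = 13 is the first length to reach 38°C.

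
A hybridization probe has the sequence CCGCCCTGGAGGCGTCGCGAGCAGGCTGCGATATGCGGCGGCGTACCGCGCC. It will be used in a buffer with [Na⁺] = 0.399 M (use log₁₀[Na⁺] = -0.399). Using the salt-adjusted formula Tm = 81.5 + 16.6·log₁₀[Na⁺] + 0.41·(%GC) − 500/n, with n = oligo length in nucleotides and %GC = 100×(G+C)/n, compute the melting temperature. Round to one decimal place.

96.8°C

Length n = 52. T=6, G=21, C=19, A=6
G+C = 40, so %GC = 40/52 × 100 = 76.923%
Salt term: 16.6 × (-0.399) = -6.623
GC term: 0.41 × 76.923 = 31.538; length term: −500/52 = −9.615
Tm = 81.5 + (-6.623) + 31.538 − 9.615 = 96.8 → 96.8°C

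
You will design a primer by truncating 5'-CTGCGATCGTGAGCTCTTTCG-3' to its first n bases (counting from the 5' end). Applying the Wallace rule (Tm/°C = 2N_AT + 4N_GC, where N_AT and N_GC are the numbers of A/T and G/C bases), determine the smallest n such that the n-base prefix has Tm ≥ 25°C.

n = 8

First 7 bases: CTGCGAT → Tm = 22°C (< 25°C)
First 8 bases: CTGCGATC → Tm = 26°C (≥ 25°C)
Since every base adds ≥2°C, Tm only increases with n, so the threshold is first crossed at n = 8.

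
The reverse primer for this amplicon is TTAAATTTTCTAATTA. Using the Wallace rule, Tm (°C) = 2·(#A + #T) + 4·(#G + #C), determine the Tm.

Base counts: G=0, T=9, A=6, C=1
AT pairs contribute 15, GC pairs contribute 1.
Tm = 4·1 + 2·15 = 4 + 30 = 34°C

34°C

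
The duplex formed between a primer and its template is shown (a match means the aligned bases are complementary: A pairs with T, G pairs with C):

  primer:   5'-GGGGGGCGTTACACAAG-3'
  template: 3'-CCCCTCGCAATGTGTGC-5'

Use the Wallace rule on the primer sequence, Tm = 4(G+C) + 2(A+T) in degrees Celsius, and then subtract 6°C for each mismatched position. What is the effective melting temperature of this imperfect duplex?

44°C

Primer base counts: A=4, T=2, G=8, C=3 → A+T=6, G+C=11
Perfect-match Tm = 2(6) + 4(11) = 12 + 44 = 56°C
Mismatches (positions where the bases are not complementary): 2 (at positions 5, 16)
Effective Tm = 56 − 2×6 = 56 − 12 = 44°C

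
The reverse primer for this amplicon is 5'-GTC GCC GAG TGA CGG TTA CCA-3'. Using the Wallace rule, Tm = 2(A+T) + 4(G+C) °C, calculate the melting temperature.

C=6, T=4, G=7, A=4
So N_AT = 8 and N_GC = 13.
Tm = 2(8) + 4(13) = 16 + 52 = 68°C

68°C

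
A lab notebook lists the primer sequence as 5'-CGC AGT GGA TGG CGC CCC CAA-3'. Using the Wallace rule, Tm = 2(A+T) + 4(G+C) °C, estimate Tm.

Counting bases: G=7, A=4, T=2, C=8
So N_AT = 6 and N_GC = 15.
Tm = 4·15 + 2·6 = 60 + 12 = 72°C

72°C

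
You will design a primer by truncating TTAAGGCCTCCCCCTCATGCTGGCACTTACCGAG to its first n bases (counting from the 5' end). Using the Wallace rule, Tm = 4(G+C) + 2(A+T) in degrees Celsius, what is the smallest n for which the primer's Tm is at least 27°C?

n = 10

First 9 bases: TTAAGGCCT → Tm = 26°C (< 27°C)
First 10 bases: TTAAGGCCTC → Tm = 30°C (≥ 27°C)
Each additional base adds 2°C (A/T) or 4°C (G/C), so Tm is non-decreasing in n; n = 10 is the first length to reach 27°C.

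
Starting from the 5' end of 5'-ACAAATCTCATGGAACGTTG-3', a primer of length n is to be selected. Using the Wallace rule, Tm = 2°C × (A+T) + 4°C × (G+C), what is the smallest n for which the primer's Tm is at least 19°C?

First 7 bases: ACAAATC → Tm = 18°C (< 19°C)
First 8 bases: ACAAATCT → Tm = 20°C (≥ 19°C)
Since every base adds ≥2°C, Tm only increases with n, so the threshold is first crossed at n = 8.

n = 8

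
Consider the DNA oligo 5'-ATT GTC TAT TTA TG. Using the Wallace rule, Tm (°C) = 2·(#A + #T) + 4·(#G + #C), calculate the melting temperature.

Scanning the sequence gives G=2, C=1, A=3, T=8.
A+T = 11, G+C = 3
Tm = 4·3 + 2·11 = 12 + 22 = 34°C

34°C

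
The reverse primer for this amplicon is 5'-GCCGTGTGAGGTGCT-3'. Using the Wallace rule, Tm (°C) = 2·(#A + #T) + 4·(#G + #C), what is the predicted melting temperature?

50°C

Scanning the sequence gives G=7, T=4, C=3, A=1.
A+T = 5, G+C = 10
Tm = 4·10 + 2·5 = 40 + 10 = 50°C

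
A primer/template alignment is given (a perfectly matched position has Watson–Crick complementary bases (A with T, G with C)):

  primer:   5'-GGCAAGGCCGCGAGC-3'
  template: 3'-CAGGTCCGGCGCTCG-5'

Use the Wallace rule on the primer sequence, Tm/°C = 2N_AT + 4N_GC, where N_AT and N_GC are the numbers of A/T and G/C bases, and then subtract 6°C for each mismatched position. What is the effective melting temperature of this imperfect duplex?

Primer base counts: A=3, T=0, G=7, C=5 → A+T=3, G+C=12
Perfect-match Tm = 2(3) + 4(12) = 6 + 48 = 54°C
Mismatches (positions where the bases are not complementary): 2 (at positions 2, 4)
Effective Tm = 54 − 2×6 = 54 − 12 = 42°C

42°C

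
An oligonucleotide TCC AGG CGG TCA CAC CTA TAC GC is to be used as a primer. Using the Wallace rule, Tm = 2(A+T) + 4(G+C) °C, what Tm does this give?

Base counts: C=9, A=5, G=5, T=4
So N_AT = 9 and N_GC = 14.
Tm = 4·14 + 2·9 = 56 + 18 = 74°C

74°C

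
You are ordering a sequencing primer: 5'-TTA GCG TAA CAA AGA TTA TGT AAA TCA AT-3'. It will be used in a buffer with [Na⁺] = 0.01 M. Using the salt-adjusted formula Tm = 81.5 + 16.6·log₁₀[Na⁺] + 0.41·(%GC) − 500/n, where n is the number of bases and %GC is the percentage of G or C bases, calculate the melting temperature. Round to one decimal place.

41.0°C

Length n = 29. T=9, C=3, G=4, A=13
G+C = 7, so %GC = 7/29 × 100 = 24.138%
Salt term: 16.6 × (-2) = -33.2
GC term: 0.41 × 24.138 = 9.897; length term: −500/29 = −17.241
Tm = 81.5 + (-33.2) + 9.897 − 17.241 = 40.956 → 41.0°C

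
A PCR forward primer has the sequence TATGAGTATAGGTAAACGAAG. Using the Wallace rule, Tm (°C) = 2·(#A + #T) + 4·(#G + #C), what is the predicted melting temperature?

56°C

C=1, A=9, G=6, T=5
So N_AT = 14 and N_GC = 7.
Tm = 2(14) + 4(7) = 28 + 28 = 56°C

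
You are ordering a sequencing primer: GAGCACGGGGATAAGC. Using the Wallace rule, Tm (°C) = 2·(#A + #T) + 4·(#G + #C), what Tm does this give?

Counting bases: A=5, G=7, T=1, C=3
So N_AT = 6 and N_GC = 10.
Tm = 2×6 + 4×10 = 52°C

52°C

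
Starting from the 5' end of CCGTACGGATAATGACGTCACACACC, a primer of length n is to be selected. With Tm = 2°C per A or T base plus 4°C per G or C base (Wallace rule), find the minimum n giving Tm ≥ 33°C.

n = 11

First 10 bases: CCGTACGGAT → Tm = 32°C (< 33°C)
First 11 bases: CCGTACGGATA → Tm = 34°C (≥ 33°C)
Each additional base adds 2°C (A/T) or 4°C (G/C), so Tm is non-decreasing in n; n = 11 is the first length to reach 33°C.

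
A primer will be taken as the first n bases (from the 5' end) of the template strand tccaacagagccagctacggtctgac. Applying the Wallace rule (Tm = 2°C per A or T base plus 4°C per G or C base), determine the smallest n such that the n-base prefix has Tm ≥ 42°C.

n = 14

First 13 bases: TCCAACAGAGCCA → Tm = 40°C (< 42°C)
First 14 bases: TCCAACAGAGCCAG → Tm = 44°C (≥ 42°C)
Since every base adds ≥2°C, Tm only increases with n, so the threshold is first crossed at n = 14.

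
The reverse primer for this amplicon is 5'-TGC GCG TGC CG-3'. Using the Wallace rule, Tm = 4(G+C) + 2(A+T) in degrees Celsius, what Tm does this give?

Counting bases: T=2, A=0, G=5, C=4
AT pairs contribute 2, GC pairs contribute 9.
Tm = 2×2 + 4×9 = 40°C

40°C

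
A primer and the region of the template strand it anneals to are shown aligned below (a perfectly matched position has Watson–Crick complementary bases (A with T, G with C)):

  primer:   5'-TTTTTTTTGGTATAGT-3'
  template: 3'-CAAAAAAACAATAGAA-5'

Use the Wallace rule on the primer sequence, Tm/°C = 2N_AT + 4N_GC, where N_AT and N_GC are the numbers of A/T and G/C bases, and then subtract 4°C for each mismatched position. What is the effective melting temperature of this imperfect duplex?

22°C

Primer base counts: A=2, T=11, G=3, C=0 → A+T=13, G+C=3
Perfect-match Tm = 2(13) + 4(3) = 26 + 12 = 38°C
Mismatches (positions where the bases are not complementary): 4 (at positions 1, 10, 14, 15)
Effective Tm = 38 − 4×4 = 38 − 16 = 22°C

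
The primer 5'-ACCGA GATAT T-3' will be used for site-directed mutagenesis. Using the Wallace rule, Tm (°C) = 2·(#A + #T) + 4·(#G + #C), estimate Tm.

30°C

T=3, C=2, G=2, A=4
So N_AT = 7 and N_GC = 4.
Tm = 4·4 + 2·7 = 16 + 14 = 30°C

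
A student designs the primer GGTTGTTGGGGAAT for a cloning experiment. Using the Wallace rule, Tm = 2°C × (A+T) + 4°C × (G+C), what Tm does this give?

Counting bases: C=0, T=5, A=2, G=7
AT pairs contribute 7, GC pairs contribute 7.
Tm = 4·7 + 2·7 = 28 + 14 = 42°C

42°C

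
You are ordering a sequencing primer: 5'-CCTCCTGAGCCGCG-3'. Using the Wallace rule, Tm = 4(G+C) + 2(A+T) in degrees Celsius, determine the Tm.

50°C

C=7, A=1, T=2, G=4
A+T = 3, G+C = 11
Tm = 2×3 + 4×11 = 50°C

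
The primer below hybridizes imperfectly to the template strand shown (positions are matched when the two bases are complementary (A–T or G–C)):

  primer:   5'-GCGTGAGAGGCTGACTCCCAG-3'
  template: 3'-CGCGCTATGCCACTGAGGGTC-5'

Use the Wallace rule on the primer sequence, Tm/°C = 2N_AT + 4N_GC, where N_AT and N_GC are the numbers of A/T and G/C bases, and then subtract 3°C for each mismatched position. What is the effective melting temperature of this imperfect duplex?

58°C

Primer base counts: A=4, T=3, G=8, C=6 → A+T=7, G+C=14
Perfect-match Tm = 2(7) + 4(14) = 14 + 56 = 70°C
Mismatches (positions where the bases are not complementary): 4 (at positions 4, 7, 9, 11)
Effective Tm = 70 − 4×3 = 70 − 12 = 58°C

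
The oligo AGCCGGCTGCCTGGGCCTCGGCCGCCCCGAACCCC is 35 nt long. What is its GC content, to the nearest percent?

83%

Counting bases: G=11, C=18, A=3, T=3
G+C = 11 + 18 = 29 out of 35 bases
%GC = 29/35 × 100 = 82.86% ≈ 83%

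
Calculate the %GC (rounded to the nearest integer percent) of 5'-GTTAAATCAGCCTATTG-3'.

35%

Base counts: C=3, A=5, G=3, T=6
G+C = 3 + 3 = 6 out of 17 bases
%GC = 6/17 × 100 = 35.29% ≈ 35%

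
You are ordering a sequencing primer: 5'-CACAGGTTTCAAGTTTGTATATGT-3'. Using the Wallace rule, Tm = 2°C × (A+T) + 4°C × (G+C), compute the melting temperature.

64°C

Counting bases: G=5, A=6, C=3, T=10
A+T = 16, G+C = 8
Tm = 2×16 + 4×8 = 64°C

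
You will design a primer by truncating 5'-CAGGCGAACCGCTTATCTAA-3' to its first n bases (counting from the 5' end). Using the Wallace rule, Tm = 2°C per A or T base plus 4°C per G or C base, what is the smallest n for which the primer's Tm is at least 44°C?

n = 13

First 12 bases: CAGGCGAACCGC → Tm = 42°C (< 44°C)
First 13 bases: CAGGCGAACCGCT → Tm = 44°C (≥ 44°C)
Since every base adds ≥2°C, Tm only increases with n, so the threshold is first crossed at n = 13.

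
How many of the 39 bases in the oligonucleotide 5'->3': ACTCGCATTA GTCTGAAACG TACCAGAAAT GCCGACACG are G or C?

A=13, G=8, C=11, T=7
Total G or C: 8 + 11 = 19

19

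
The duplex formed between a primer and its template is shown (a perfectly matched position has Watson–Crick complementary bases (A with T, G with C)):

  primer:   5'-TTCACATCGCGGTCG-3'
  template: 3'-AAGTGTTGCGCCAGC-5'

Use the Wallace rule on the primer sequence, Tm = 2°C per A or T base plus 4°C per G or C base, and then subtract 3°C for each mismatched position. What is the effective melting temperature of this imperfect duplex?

Primer base counts: A=2, T=4, G=4, C=5 → A+T=6, G+C=9
Perfect-match Tm = 2(6) + 4(9) = 12 + 36 = 48°C
Mismatches (positions where the bases are not complementary): 1 (at position 7)
Effective Tm = 48 − 1×3 = 48 − 3 = 45°C

45°C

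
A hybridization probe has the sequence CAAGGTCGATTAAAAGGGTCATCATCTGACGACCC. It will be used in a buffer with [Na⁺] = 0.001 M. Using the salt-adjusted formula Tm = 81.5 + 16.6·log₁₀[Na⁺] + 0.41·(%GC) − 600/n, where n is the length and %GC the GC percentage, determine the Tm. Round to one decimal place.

Length n = 35. Scanning the sequence gives T=7, G=8, A=11, C=9.
G+C = 17, so %GC = 17/35 × 100 = 48.571%
Salt term: 16.6 × (-3) = -49.8
GC term: 0.41 × 48.571 = 19.914; length term: −600/35 = −17.143
Tm = 81.5 + (-49.8) + 19.914 − 17.143 = 34.471 → 34.5°C

34.5°C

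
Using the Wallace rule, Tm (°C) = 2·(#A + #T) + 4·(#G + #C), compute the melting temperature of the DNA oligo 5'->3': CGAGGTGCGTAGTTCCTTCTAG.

68°C

Scanning the sequence gives C=5, A=3, T=7, G=7.
AT pairs contribute 10, GC pairs contribute 12.
Tm = 2(10) + 4(12) = 20 + 48 = 68°C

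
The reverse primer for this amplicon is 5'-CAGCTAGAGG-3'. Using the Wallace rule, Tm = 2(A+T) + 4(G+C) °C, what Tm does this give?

32°C

Base counts: A=3, T=1, G=4, C=2
So N_AT = 4 and N_GC = 6.
Tm = 2×4 + 4×6 = 32°C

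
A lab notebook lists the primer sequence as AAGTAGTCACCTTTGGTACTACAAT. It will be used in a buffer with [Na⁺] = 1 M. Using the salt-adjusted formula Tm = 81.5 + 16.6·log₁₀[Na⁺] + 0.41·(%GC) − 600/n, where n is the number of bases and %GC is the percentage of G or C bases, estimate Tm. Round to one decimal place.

72.3°C

Length n = 25. Base counts: T=8, C=5, A=8, G=4
G+C = 9, so %GC = 9/25 × 100 = 36%
Salt term: 16.6 × (0) = 0
GC term: 0.41 × 36 = 14.76; length term: −600/25 = −24
Tm = 81.5 + (0) + 14.76 − 24 = 72.26 → 72.3°C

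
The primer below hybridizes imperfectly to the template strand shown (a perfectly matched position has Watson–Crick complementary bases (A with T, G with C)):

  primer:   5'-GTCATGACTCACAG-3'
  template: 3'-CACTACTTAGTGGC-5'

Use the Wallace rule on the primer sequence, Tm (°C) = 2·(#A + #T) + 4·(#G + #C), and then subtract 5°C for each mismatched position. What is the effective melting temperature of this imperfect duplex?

27°C

Primer base counts: A=4, T=3, G=3, C=4 → A+T=7, G+C=7
Perfect-match Tm = 2(7) + 4(7) = 14 + 28 = 42°C
Mismatches (positions where the bases are not complementary): 3 (at positions 3, 8, 13)
Effective Tm = 42 − 3×5 = 42 − 15 = 27°C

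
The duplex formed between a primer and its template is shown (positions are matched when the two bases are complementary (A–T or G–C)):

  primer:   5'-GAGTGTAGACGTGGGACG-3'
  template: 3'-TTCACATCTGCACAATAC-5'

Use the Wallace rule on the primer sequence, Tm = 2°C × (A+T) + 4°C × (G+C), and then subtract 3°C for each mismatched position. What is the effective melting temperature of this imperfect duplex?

Primer base counts: A=4, T=3, G=9, C=2 → A+T=7, G+C=11
Perfect-match Tm = 2(7) + 4(11) = 14 + 44 = 58°C
Mismatches (positions where the bases are not complementary): 4 (at positions 1, 14, 15, 17)
Effective Tm = 58 − 4×3 = 58 − 12 = 46°C

46°C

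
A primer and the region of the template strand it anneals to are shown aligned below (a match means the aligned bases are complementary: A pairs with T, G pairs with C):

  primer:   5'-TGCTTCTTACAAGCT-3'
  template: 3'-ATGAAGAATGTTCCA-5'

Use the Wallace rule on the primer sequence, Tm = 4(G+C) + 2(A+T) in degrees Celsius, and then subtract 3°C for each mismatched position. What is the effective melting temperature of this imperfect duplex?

36°C

Primer base counts: A=3, T=6, G=2, C=4 → A+T=9, G+C=6
Perfect-match Tm = 2(9) + 4(6) = 18 + 24 = 42°C
Mismatches (positions where the bases are not complementary): 2 (at positions 2, 14)
Effective Tm = 42 − 2×3 = 42 − 6 = 36°C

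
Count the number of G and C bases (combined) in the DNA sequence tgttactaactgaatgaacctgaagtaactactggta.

13

Scanning the sequence gives C=6, G=7, T=11, A=13.
Total G or C: 7 + 6 = 13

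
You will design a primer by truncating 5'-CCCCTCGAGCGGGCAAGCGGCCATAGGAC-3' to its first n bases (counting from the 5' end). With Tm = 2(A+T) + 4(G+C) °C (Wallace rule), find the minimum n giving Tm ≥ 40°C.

First 10 bases: CCCCTCGAGC → Tm = 36°C (< 40°C)
First 11 bases: CCCCTCGAGCG → Tm = 40°C (≥ 40°C)
Each additional base adds 2°C (A/T) or 4°C (G/C), so Tm is non-decreasing in n; n = 11 is the first length to reach 40°C.

n = 11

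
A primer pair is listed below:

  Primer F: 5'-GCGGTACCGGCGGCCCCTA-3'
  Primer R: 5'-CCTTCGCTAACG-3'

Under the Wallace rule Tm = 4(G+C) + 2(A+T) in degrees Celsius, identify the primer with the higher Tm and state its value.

Primer F, 68°C

Primer F: A+T=4, G+C=15 → Tm = 2(4)+4(15) = 68°C
Primer R: A+T=5, G+C=7 → Tm = 2(5)+4(7) = 38°C
68°C vs 38°C → primer F is higher.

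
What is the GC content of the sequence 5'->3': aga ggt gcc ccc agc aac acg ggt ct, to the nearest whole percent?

65%

Counting bases: G=8, T=3, A=6, C=9
G+C = 8 + 9 = 17 out of 26 bases
%GC = 17/26 × 100 = 65.38% ≈ 65%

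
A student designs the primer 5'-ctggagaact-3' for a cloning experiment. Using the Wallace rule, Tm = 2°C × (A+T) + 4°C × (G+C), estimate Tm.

Base counts: A=3, G=3, C=2, T=2
AT pairs contribute 5, GC pairs contribute 5.
Tm = 2×5 + 4×5 = 30°C

30°C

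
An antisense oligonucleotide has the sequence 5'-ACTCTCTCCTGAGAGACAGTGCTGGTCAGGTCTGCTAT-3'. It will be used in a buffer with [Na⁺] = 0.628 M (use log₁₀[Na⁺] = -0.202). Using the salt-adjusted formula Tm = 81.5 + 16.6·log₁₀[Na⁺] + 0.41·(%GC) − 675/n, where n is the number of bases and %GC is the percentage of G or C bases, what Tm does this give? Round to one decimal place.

Length n = 38. C=10, A=7, G=10, T=11
G+C = 20, so %GC = 20/38 × 100 = 52.632%
Salt term: 16.6 × (-0.202) = -3.353
GC term: 0.41 × 52.632 = 21.579; length term: −675/38 = −17.763
Tm = 81.5 + (-3.353) + 21.579 − 17.763 = 81.963 → 82.0°C

82.0°C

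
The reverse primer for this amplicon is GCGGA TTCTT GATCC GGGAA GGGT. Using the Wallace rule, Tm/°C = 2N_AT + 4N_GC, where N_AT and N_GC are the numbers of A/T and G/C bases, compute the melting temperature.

76°C

T=6, G=10, A=4, C=4
A+T = 10, G+C = 14
Tm = 2(10) + 4(14) = 20 + 56 = 76°C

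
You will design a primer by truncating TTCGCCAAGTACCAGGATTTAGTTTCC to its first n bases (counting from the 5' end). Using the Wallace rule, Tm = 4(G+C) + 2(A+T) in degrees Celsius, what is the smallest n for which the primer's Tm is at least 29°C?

n = 10

First 9 bases: TTCGCCAAG → Tm = 28°C (< 29°C)
First 10 bases: TTCGCCAAGT → Tm = 30°C (≥ 29°C)
Each additional base adds 2°C (A/T) or 4°C (G/C), so Tm is non-decreasing in n; n = 10 is the first length to reach 29°C.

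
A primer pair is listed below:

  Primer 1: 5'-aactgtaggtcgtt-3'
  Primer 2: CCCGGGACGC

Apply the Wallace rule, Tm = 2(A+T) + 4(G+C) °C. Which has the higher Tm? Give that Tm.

Primer 1, 40°C

Primer 1: A+T=8, G+C=6 → Tm = 2(8)+4(6) = 40°C
Primer 2: A+T=1, G+C=9 → Tm = 2(1)+4(9) = 38°C
40°C vs 38°C → primer 1 is higher.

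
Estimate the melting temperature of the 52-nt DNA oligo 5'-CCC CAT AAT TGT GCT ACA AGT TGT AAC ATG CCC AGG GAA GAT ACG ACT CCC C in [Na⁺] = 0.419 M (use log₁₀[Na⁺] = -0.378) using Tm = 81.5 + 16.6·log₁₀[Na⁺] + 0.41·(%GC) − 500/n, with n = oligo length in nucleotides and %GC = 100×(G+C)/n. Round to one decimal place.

86.1°C

Length n = 52. A=15, C=16, T=11, G=10
G+C = 26, so %GC = 26/52 × 100 = 50%
Salt term: 16.6 × (-0.378) = -6.275
GC term: 0.41 × 50 = 20.5; length term: −500/52 = −9.615
Tm = 81.5 + (-6.275) + 20.5 − 9.615 = 86.11 → 86.1°C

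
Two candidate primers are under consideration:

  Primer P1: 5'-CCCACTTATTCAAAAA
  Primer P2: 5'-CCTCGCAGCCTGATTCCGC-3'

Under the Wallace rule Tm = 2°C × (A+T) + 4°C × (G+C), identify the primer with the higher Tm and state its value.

Primer P2, 64°C

Primer P1: A+T=11, G+C=5 → Tm = 2(11)+4(5) = 42°C
Primer P2: A+T=6, G+C=13 → Tm = 2(6)+4(13) = 64°C
42°C vs 64°C → primer P2 is higher.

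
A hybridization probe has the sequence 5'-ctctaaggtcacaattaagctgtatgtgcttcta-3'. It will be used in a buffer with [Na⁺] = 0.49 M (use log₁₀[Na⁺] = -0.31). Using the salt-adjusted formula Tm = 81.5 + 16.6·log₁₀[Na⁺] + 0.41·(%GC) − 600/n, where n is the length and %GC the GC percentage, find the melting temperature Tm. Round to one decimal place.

74.4°C

Length n = 34. Base counts: T=12, A=9, G=6, C=7
G+C = 13, so %GC = 13/34 × 100 = 38.235%
Salt term: 16.6 × (-0.31) = -5.146
GC term: 0.41 × 38.235 = 15.676; length term: −600/34 = −17.647
Tm = 81.5 + (-5.146) + 15.676 − 17.647 = 74.383 → 74.4°C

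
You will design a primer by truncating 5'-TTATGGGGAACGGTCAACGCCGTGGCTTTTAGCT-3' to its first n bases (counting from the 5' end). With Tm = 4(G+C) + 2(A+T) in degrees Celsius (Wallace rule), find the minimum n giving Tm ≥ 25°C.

First 8 bases: TTATGGGG → Tm = 24°C (< 25°C)
First 9 bases: TTATGGGGA → Tm = 26°C (≥ 25°C)
Since every base adds ≥2°C, Tm only increases with n, so the threshold is first crossed at n = 9.

n = 9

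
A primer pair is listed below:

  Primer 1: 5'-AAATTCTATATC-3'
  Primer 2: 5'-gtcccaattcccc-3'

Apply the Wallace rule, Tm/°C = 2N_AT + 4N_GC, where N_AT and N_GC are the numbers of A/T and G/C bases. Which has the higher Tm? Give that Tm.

Primer 2, 42°C

Primer 1: A+T=10, G+C=2 → Tm = 2(10)+4(2) = 28°C
Primer 2: A+T=5, G+C=8 → Tm = 2(5)+4(8) = 42°C
28°C vs 42°C → primer 2 is higher.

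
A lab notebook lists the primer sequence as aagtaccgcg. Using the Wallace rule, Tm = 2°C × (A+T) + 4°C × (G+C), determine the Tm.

32°C

A=3, G=3, T=1, C=3
AT pairs contribute 4, GC pairs contribute 6.
Tm = 4·6 + 2·4 = 24 + 8 = 32°C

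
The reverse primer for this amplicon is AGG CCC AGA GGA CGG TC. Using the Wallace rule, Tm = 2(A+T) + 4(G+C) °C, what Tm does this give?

58°C

Counting bases: A=4, T=1, G=7, C=5
A+T = 5, G+C = 12
Tm = 2(5) + 4(12) = 10 + 48 = 58°C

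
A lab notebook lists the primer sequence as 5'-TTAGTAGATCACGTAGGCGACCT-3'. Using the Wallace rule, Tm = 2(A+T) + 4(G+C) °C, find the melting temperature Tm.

Base counts: A=6, G=6, T=6, C=5
So N_AT = 12 and N_GC = 11.
Tm = 2(12) + 4(11) = 24 + 44 = 68°C

68°C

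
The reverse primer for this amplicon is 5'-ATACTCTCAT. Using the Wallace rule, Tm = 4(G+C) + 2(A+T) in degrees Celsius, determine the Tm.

26°C

Counting bases: T=4, C=3, A=3, G=0
AT pairs contribute 7, GC pairs contribute 3.
Tm = 4·3 + 2·7 = 12 + 14 = 26°C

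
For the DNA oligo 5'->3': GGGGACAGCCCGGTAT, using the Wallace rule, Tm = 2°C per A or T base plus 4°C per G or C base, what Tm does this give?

Counting bases: T=2, G=7, A=3, C=4
So N_AT = 5 and N_GC = 11.
Tm = 2(5) + 4(11) = 10 + 44 = 54°C

54°C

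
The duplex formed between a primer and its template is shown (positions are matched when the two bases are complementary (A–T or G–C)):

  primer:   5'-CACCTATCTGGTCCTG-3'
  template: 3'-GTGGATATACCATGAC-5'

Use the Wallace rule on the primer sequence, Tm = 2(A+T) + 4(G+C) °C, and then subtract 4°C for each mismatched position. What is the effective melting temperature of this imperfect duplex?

42°C

Primer base counts: A=2, T=5, G=3, C=6 → A+T=7, G+C=9
Perfect-match Tm = 2(7) + 4(9) = 14 + 36 = 50°C
Mismatches (positions where the bases are not complementary): 2 (at positions 8, 13)
Effective Tm = 50 − 2×4 = 50 − 8 = 42°C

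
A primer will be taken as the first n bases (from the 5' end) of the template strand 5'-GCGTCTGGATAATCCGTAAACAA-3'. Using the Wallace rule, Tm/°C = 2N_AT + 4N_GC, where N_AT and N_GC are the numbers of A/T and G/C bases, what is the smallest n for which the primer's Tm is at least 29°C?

First 8 bases: GCGTCTGG → Tm = 28°C (< 29°C)
First 9 bases: GCGTCTGGA → Tm = 30°C (≥ 29°C)
Each additional base adds 2°C (A/T) or 4°C (G/C), so Tm is non-decreasing in n; n = 9 is the first length to reach 29°C.

n = 9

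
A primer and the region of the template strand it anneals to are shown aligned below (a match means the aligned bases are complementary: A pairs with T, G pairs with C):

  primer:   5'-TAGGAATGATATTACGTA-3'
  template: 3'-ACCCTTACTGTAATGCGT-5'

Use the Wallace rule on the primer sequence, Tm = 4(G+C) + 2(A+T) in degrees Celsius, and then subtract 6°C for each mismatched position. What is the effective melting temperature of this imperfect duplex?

28°C

Primer base counts: A=7, T=6, G=4, C=1 → A+T=13, G+C=5
Perfect-match Tm = 2(13) + 4(5) = 26 + 20 = 46°C
Mismatches (positions where the bases are not complementary): 3 (at positions 2, 10, 17)
Effective Tm = 46 − 3×6 = 46 − 18 = 28°C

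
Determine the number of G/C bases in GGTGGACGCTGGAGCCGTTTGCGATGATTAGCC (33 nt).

Scanning the sequence gives G=13, C=7, T=8, A=5.
G+C = 13 + 7 = 20

20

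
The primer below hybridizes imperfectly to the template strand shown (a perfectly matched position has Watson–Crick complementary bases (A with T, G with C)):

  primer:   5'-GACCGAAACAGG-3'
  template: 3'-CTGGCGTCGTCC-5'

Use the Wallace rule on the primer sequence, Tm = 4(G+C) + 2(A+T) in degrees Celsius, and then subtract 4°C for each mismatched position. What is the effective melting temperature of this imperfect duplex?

30°C

Primer base counts: A=5, T=0, G=4, C=3 → A+T=5, G+C=7
Perfect-match Tm = 2(5) + 4(7) = 10 + 28 = 38°C
Mismatches (positions where the bases are not complementary): 2 (at positions 6, 8)
Effective Tm = 38 − 2×4 = 38 − 8 = 30°C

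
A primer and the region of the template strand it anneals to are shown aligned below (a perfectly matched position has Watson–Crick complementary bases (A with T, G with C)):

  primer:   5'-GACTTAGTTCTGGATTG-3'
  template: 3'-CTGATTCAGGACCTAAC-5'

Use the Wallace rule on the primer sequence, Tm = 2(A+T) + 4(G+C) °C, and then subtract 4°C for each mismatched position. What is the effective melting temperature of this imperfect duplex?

Primer base counts: A=3, T=7, G=5, C=2 → A+T=10, G+C=7
Perfect-match Tm = 2(10) + 4(7) = 20 + 28 = 48°C
Mismatches (positions where the bases are not complementary): 2 (at positions 5, 9)
Effective Tm = 48 − 2×4 = 48 − 8 = 40°C

40°C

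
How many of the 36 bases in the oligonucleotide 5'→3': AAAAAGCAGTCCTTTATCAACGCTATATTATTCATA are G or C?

C=7, G=3, A=14, T=12
Total G or C: 3 + 7 = 10

10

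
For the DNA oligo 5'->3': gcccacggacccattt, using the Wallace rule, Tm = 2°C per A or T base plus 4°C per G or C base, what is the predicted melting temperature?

52°C

Scanning the sequence gives C=7, G=3, A=3, T=3.
A+T = 6, G+C = 10
Tm = 4·10 + 2·6 = 40 + 12 = 52°C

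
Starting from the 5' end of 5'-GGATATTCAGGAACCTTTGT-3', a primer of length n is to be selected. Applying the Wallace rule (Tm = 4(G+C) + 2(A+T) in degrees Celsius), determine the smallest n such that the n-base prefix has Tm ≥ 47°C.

n = 17

First 16 bases: GGATATTCAGGAACCT → Tm = 46°C (< 47°C)
First 17 bases: GGATATTCAGGAACCTT → Tm = 48°C (≥ 47°C)
Each additional base adds 2°C (A/T) or 4°C (G/C), so Tm is non-decreasing in n; n = 17 is the first length to reach 47°C.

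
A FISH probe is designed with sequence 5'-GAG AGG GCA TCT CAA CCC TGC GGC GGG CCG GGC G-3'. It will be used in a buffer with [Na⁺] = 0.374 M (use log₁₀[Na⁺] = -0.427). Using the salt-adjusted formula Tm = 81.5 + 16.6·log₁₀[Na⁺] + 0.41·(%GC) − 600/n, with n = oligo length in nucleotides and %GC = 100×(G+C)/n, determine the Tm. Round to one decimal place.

Length n = 34. A=5, T=3, C=11, G=15
G+C = 26, so %GC = 26/34 × 100 = 76.471%
Salt term: 16.6 × (-0.427) = -7.088
GC term: 0.41 × 76.471 = 31.353; length term: −600/34 = −17.647
Tm = 81.5 + (-7.088) + 31.353 − 17.647 = 88.118 → 88.1°C

88.1°C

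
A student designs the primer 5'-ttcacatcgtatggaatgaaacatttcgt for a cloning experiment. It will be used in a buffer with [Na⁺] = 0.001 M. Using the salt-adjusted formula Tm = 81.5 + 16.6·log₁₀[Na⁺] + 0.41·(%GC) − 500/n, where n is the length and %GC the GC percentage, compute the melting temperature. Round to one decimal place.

Length n = 29. Scanning the sequence gives A=9, T=10, G=5, C=5.
G+C = 10, so %GC = 10/29 × 100 = 34.483%
Salt term: 16.6 × (-3) = -49.8
GC term: 0.41 × 34.483 = 14.138; length term: −500/29 = −17.241
Tm = 81.5 + (-49.8) + 14.138 − 17.241 = 28.597 → 28.6°C

28.6°C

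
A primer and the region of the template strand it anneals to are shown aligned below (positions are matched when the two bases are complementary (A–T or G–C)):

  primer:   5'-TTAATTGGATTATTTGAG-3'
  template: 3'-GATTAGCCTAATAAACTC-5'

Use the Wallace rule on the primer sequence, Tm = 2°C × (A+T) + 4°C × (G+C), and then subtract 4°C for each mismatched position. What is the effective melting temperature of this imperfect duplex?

36°C

Primer base counts: A=5, T=9, G=4, C=0 → A+T=14, G+C=4
Perfect-match Tm = 2(14) + 4(4) = 28 + 16 = 44°C
Mismatches (positions where the bases are not complementary): 2 (at positions 1, 6)
Effective Tm = 44 − 2×4 = 44 − 8 = 36°C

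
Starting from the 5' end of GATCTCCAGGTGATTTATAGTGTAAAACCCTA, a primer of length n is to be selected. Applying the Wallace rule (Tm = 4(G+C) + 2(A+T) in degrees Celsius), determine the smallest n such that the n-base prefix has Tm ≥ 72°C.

First 26 bases: GATCTCCAGGTGATTTATAGTGTAAA → Tm = 70°C (< 72°C)
First 27 bases: GATCTCCAGGTGATTTATAGTGTAAAA → Tm = 72°C (≥ 72°C)
Since every base adds ≥2°C, Tm only increases with n, so the threshold is first crossed at n = 27.

n = 27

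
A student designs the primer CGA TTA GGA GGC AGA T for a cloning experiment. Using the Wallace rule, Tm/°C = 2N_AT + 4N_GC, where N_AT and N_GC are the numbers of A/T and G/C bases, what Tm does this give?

Counting bases: A=5, C=2, G=6, T=3
So N_AT = 8 and N_GC = 8.
Tm = 2(8) + 4(8) = 16 + 32 = 48°C

48°C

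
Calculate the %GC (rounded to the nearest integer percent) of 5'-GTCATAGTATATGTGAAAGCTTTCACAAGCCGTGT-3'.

40%

C=6, G=8, T=11, A=10
G+C = 8 + 6 = 14 out of 35 bases
%GC = 14/35 × 100 = 40% ≈ 40%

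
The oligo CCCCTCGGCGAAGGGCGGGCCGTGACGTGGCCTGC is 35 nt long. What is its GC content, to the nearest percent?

80%

Scanning the sequence gives T=4, A=3, C=13, G=15.
G+C = 15 + 13 = 28 out of 35 bases
%GC = 28/35 × 100 = 80% ≈ 80%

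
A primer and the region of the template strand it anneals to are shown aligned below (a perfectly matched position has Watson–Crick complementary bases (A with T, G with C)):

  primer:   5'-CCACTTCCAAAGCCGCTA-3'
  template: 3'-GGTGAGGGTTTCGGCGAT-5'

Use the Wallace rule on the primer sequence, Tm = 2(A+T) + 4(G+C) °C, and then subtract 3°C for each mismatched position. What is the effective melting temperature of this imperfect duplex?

Primer base counts: A=5, T=3, G=2, C=8 → A+T=8, G+C=10
Perfect-match Tm = 2(8) + 4(10) = 16 + 40 = 56°C
Mismatches (positions where the bases are not complementary): 1 (at position 6)
Effective Tm = 56 − 1×3 = 56 − 3 = 53°C

53°C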